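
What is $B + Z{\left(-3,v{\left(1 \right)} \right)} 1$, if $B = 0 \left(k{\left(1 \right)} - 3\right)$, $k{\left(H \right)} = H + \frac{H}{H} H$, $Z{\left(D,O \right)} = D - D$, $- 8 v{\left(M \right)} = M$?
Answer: $0$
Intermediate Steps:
$v{\left(M \right)} = - \frac{M}{8}$
$Z{\left(D,O \right)} = 0$
$k{\left(H \right)} = 2 H$ ($k{\left(H \right)} = H + 1 H = H + H = 2 H$)
$B = 0$ ($B = 0 \left(2 \cdot 1 - 3\right) = 0 \left(2 - 3\right) = 0 \left(-1\right) = 0$)
$B + Z{\left(-3,v{\left(1 \right)} \right)} 1 = 0 + 0 \cdot 1 = 0 + 0 = 0$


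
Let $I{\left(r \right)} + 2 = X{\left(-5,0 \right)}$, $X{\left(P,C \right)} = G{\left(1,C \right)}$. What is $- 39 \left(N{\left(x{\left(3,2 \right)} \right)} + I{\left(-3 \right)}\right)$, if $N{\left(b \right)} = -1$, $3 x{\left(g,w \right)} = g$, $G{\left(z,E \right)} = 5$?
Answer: $-78$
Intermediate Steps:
$x{\left(g,w \right)} = \frac{g}{3}$
$X{\left(P,C \right)} = 5$
$I{\left(r \right)} = 3$ ($I{\left(r \right)} = -2 + 5 = 3$)
$- 39 \left(N{\left(x{\left(3,2 \right)} \right)} + I{\left(-3 \right)}\right) = - 39 \left(-1 + 3\right) = \left(-39\right) 2 = -78$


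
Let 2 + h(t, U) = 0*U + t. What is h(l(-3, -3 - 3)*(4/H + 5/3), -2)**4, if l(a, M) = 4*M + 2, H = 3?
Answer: 21381376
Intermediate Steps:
l(a, M) = 2 + 4*M
h(t, U) = -2 + t (h(t, U) = -2 + (0*U + t) = -2 + (0 + t) = -2 + t)
h(l(-3, -3 - 3)*(4/H + 5/3), -2)**4 = (-2 + (2 + 4*(-3 - 3))*(4/3 + 5/3))**4 = (-2 + (2 + 4*(-6))*(4*(1/3) + 5*(1/3)))**4 = (-2 + (2 - 24)*(4/3 + 5/3))**4 = (-2 - 22*3)**4 = (-2 - 66)**4 = (-68)**4 = 21381376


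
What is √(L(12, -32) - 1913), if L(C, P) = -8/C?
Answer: I*√17223/3 ≈ 43.745*I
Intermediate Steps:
√(L(12, -32) - 1913) = √(-8/12 - 1913) = √(-8*1/12 - 1913) = √(-⅔ - 1913) = √(-5741/3) = I*√17223/3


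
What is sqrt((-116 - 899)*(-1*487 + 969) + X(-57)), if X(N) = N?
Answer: I*sqrt(489287) ≈ 699.49*I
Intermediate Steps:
sqrt((-116 - 899)*(-1*487 + 969) + X(-57)) = sqrt((-116 - 899)*(-1*487 + 969) - 57) = sqrt(-1015*(-487 + 969) - 57) = sqrt(-1015*482 - 57) = sqrt(-489230 - 57) = sqrt(-489287) = I*sqrt(489287)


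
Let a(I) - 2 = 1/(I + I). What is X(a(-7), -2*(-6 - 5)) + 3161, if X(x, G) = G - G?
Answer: 3161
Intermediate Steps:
a(I) = 2 + 1/(2*I) (a(I) = 2 + 1/(I + I) = 2 + 1/(2*I))
X(x, G) = 0
X(a(-7), -2*(-6 - 5)) + 3161 = 0 + 3161 = 3161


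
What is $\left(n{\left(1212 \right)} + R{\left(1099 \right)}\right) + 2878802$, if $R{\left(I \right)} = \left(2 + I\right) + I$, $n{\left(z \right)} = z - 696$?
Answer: $2881518$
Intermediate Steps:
$n{\left(z \right)} = -696 + z$ ($n{\left(z \right)} = z - 696 = -696 + z$)
$R{\left(I \right)} = 2 + 2 I$
$\left(n{\left(1212 \right)} + R{\left(1099 \right)}\right) + 2878802 = \left(\left(-696 + 1212\right) + \left(2 + 2 \cdot 1099\right)\right) + 2878802 = \left(516 + \left(2 + 2198\right)\right) + 2878802 = \left(516 + 2200\right) + 2878802 = 2716 + 2878802 = 2881518$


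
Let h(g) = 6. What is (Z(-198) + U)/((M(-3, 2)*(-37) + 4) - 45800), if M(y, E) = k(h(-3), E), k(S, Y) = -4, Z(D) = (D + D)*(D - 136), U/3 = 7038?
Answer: -8521/2536 ≈ -3.3600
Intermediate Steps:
U = 21114 (U = 3*7038 = 21114)
Z(D) = 2*D*(-136 + D) (Z(D) = (2*D)*(-136 + D) = 2*D*(-136 + D))
M(y, E) = -4
(Z(-198) + U)/((M(-3, 2)*(-37) + 4) - 45800) = (2*(-198)*(-136 - 198) + 21114)/((-4*(-37) + 4) - 45800) = (2*(-198)*(-334) + 21114)/((148 + 4) - 45800) = (132264 + 21114)/(152 - 45800) = 153378/(-45648) = 153378*(-1/45648) = -8521/2536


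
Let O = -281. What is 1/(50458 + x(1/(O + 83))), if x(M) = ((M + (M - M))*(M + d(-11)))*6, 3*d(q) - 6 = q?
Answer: 6534/329692903 ≈ 1.9818e-5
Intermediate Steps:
d(q) = 2 + q/3
x(M) = 6*M*(-5/3 + M) (x(M) = ((M + (M - M))*(M + (2 + (1/3)*(-11))))*6 = ((M + 0)*(M + (2 - 11/3)))*6 = (M*(M - 5/3))*6 = (M*(-5/3 + M))*6 = 6*M*(-5/3 + M))
1/(50458 + x(1/(O + 83))) = 1/(50458 + 2*(-5 + 3/(-281 + 83))/(-281 + 83)) = 1/(50458 + 2*(-5 + 3/(-198))/(-198)) = 1/(50458 + 2*(-1/198)*(-5 + 3*(-1/198))) = 1/(50458 + 2*(-1/198)*(-5 - 1/66)) = 1/(50458 + 2*(-1/198)*(-331/66)) = 1/(50458 + 331/6534) = 1/(329692903/6534) = 6534/329692903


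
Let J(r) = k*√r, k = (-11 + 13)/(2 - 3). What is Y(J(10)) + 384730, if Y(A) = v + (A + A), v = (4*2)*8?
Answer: 384794 - 4*√10 ≈ 3.8478e+5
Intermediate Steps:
k = -2 (k = 2/(-1) = 2*(-1) = -2)
J(r) = -2*√r
v = 64 (v = 8*8 = 64)
Y(A) = 64 + 2*A (Y(A) = 64 + (A + A) = 64 + 2*A)
Y(J(10)) + 384730 = (64 + 2*(-2*√10)) + 384730 = (64 - 4*√10) + 384730 = 384794 - 4*√10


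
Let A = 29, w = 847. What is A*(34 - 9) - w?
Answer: -122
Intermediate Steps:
A*(34 - 9) - w = 29*(34 - 9) - 1*847 = 29*25 - 847 = 725 - 847 = -122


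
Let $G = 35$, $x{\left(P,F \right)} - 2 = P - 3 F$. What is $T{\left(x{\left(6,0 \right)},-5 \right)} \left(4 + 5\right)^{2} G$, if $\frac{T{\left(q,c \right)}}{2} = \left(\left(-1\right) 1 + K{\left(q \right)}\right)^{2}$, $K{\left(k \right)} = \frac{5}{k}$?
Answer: $\frac{25515}{32} \approx 797.34$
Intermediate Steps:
$x{\left(P,F \right)} = 2 + P - 3 F$ ($x{\left(P,F \right)} = 2 - \left(- P + 3 F\right) = 2 + P - 3 F$)
$T{\left(q,c \right)} = 2 \left(-1 + \frac{5}{q}\right)^{2}$ ($T{\left(q,c \right)} = 2 \left(\left(-1\right) 1 + \frac{5}{q}\right)^{2} = 2 \left(-1 + \frac{5}{q}\right)^{2}$)
$T{\left(x{\left(6,0 \right)},-5 \right)} \left(4 + 5\right)^{2} G = \frac{2 \left(-5 + \left(2 + 6 - 0\right)\right)^{2}}{\left(2 + 6 - 0\right)^{2}} \left(4 + 5\right)^{2} \cdot 35 = \frac{2 \left(-5 + \left(2 + 6 + 0\right)\right)^{2}}{\left(2 + 6 + 0\right)^{2}} \cdot 9^{2} \cdot 35 = \frac{2 \left(-5 + 8\right)^{2}}{64} \cdot 81 \cdot 35 = 2 \cdot \frac{1}{64} \cdot 3^{2} \cdot 81 \cdot 35 = 2 \cdot \frac{1}{64} \cdot 9 \cdot 81 \cdot 35 = \frac{9}{32} \cdot 81 \cdot 35 = \frac{729}{32} \cdot 35 = \frac{25515}{32}$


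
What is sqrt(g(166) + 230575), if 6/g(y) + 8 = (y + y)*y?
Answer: sqrt(1215502859774)/2296 ≈ 480.18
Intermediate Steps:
g(y) = 6/(-8 + 2*y**2) (g(y) = 6/(-8 + (y + y)*y) = 6/(-8 + (2*y)*y) = 6/(-8 + 2*y**2))
sqrt(g(166) + 230575) = sqrt(3/(-4 + 166**2) + 230575) = sqrt(3/(-4 + 27556) + 230575) = sqrt(3/27552 + 230575) = sqrt(3*(1/27552) + 230575) = sqrt(1/9184 + 230575) = sqrt(2117600801/9184) = sqrt(1215502859774)/2296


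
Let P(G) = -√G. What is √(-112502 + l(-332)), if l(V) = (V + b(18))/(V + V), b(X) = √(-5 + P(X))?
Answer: √(-12400365336 - 166*√(-5 - 3*√2))/332 ≈ 6.8253e-6 - 335.41*I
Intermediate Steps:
b(X) = √(-5 - √X)
l(V) = (V + √(-5 - 3*√2))/(2*V) (l(V) = (V + √(-5 - √18))/(V + V) = (V + √(-5 - 3*√2))/((2*V)) = (V + √(-5 - 3*√2))*(1/(2*V)) = (V + √(-5 - 3*√2))/(2*V))
√(-112502 + l(-332)) = √(-112502 + (½)*(-332 + √(-5 - 3*√2))/(-332)) = √(-112502 + (½)*(-1/332)*(-332 + √(-5 - 3*√2))) = √(-112502 + (½ - √(-5 - 3*√2)/664)) = √(-225003/2 - √(-5 - 3*√2)/664)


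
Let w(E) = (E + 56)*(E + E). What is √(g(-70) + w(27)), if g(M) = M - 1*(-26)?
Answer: √4438 ≈ 66.618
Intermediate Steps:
w(E) = 2*E*(56 + E) (w(E) = (56 + E)*(2*E) = 2*E*(56 + E))
g(M) = 26 + M (g(M) = M + 26 = 26 + M)
√(g(-70) + w(27)) = √((26 - 70) + 2*27*(56 + 27)) = √(-44 + 2*27*83) = √(-44 + 4482) = √4438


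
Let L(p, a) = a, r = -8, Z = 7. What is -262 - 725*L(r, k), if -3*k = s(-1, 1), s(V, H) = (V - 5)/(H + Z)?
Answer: -1773/4 ≈ -443.25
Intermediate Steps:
s(V, H) = (-5 + V)/(7 + H) (s(V, H) = (V - 5)/(H + 7) = (-5 + V)/(7 + H))
k = ¼ (k = -(-5 - 1)/(3*(7 + 1)) = -(-6)/(3*8) = -(-6)/24 = -⅓*(-¾) = ¼ ≈ 0.25000)
-262 - 725*L(r, k) = -262 - 725*¼ = -262 - 725/4 = -1773/4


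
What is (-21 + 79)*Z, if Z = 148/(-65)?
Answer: -8584/65 ≈ -132.06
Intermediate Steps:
Z = -148/65 (Z = 148*(-1/65) = -148/65 ≈ -2.2769)
(-21 + 79)*Z = (-21 + 79)*(-148/65) = 58*(-148/65) = -8584/65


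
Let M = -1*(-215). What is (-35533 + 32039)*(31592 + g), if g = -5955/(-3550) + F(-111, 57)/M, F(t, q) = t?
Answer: -1685050001617/15265 ≈ -1.1039e+8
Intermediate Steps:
M = 215
g = 35451/30530 (g = -5955/(-3550) - 111/215 = -5955*(-1/3550) - 111*1/215 = 1191/710 - 111/215 = 35451/30530 ≈ 1.1612)
(-35533 + 32039)*(31592 + g) = (-35533 + 32039)*(31592 + 35451/30530) = -3494*964539211/30530 = -1685050001617/15265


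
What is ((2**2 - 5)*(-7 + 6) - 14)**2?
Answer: 169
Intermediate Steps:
((2**2 - 5)*(-7 + 6) - 14)**2 = ((4 - 5)*(-1) - 14)**2 = (-1*(-1) - 14)**2 = (1 - 14)**2 = (-13)**2 = 169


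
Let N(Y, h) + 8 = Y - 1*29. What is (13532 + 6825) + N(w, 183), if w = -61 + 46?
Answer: 20305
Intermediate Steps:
w = -15
N(Y, h) = -37 + Y (N(Y, h) = -8 + (Y - 1*29) = -8 + (Y - 29) = -8 + (-29 + Y) = -37 + Y)
(13532 + 6825) + N(w, 183) = (13532 + 6825) + (-37 - 15) = 20357 - 52 = 20305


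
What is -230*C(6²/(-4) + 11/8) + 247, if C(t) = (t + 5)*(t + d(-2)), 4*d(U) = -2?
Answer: -149071/32 ≈ -4658.5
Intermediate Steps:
d(U) = -½ (d(U) = (¼)*(-2) = -½)
C(t) = (5 + t)*(-½ + t) (C(t) = (t + 5)*(t - ½) = (5 + t)*(-½ + t))
-230*C(6²/(-4) + 11/8) + 247 = -230*(-5/2 + (6²/(-4) + 11/8)² + 9*(6²/(-4) + 11/8)/2) + 247 = -230*(-5/2 + (36*(-¼) + 11*(⅛))² + 9*(36*(-¼) + 11*(⅛))/2) + 247 = -230*(-5/2 + (-9 + 11/8)² + 9*(-9 + 11/8)/2) + 247 = -230*(-5/2 + (-61/8)² + (9/2)*(-61/8)) + 247 = -230*(-5/2 + 3721/64 - 549/16) + 247 = -230*1365/64 + 247 = -156975/32 + 247 = -149071/32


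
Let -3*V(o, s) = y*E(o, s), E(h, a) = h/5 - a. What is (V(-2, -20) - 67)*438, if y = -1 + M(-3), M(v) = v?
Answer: -89498/5 ≈ -17900.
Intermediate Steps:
y = -4 (y = -1 - 3 = -4)
E(h, a) = -a + h/5 (E(h, a) = h*(1/5) - a = h/5 - a = -a + h/5)
V(o, s) = -4*s/3 + 4*o/15 (V(o, s) = -(-4)*(-s + o/5)/3 = -(4*s - 4*o/5)/3 = -4*s/3 + 4*o/15)
(V(-2, -20) - 67)*438 = ((-4/3*(-20) + (4/15)*(-2)) - 67)*438 = ((80/3 - 8/15) - 67)*438 = (392/15 - 67)*438 = -613/15*438 = -89498/5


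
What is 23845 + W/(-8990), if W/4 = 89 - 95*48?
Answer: 107192217/4495 ≈ 23847.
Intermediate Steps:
W = -17884 (W = 4*(89 - 95*48) = 4*(89 - 4560) = 4*(-4471) = -17884)
23845 + W/(-8990) = 23845 - 17884/(-8990) = 23845 - 17884*(-1/8990) = 23845 + 8942/4495 = 107192217/4495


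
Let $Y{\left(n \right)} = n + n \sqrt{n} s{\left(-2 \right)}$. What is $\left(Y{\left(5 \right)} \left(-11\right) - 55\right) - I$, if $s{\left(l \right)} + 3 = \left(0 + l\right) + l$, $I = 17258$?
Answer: $-17368 + 385 \sqrt{5} \approx -16507.0$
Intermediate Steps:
$s{\left(l \right)} = -3 + 2 l$ ($s{\left(l \right)} = -3 + \left(\left(0 + l\right) + l\right) = -3 + \left(l + l\right) = -3 + 2 l$)
$Y{\left(n \right)} = n - 7 n^{\frac{3}{2}}$ ($Y{\left(n \right)} = n + n \sqrt{n} \left(-3 + 2 \left(-2\right)\right) = n + n^{\frac{3}{2}} \left(-3 - 4\right) = n + n^{\frac{3}{2}} \left(-7\right) = n - 7 n^{\frac{3}{2}}$)
$\left(Y{\left(5 \right)} \left(-11\right) - 55\right) - I = \left(\left(5 - 7 \cdot 5^{\frac{3}{2}}\right) \left(-11\right) - 55\right) - 17258 = \left(\left(5 - 7 \cdot 5 \sqrt{5}\right) \left(-11\right) - 55\right) - 17258 = \left(\left(5 - 35 \sqrt{5}\right) \left(-11\right) - 55\right) - 17258 = \left(\left(-55 + 385 \sqrt{5}\right) - 55\right) - 17258 = \left(-110 + 385 \sqrt{5}\right) - 17258 = -17368 + 385 \sqrt{5}$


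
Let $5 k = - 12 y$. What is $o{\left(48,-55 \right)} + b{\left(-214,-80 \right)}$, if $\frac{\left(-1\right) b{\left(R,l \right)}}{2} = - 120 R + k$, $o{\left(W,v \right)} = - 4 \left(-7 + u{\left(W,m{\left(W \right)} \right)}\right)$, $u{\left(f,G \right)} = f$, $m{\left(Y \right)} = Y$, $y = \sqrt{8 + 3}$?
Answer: $-51524 + \frac{24 \sqrt{11}}{5} \approx -51508.0$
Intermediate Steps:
$y = \sqrt{11} \approx 3.3166$
$k = - \frac{12 \sqrt{11}}{5}$ ($k = \frac{\left(-12\right) \sqrt{11}}{5} = - \frac{12 \sqrt{11}}{5} \approx -7.9599$)
$o{\left(W,v \right)} = 28 - 4 W$ ($o{\left(W,v \right)} = - 4 \left(-7 + W\right) = 28 - 4 W$)
$b{\left(R,l \right)} = 240 R + \frac{24 \sqrt{11}}{5}$ ($b{\left(R,l \right)} = - 2 \left(- 120 R - \frac{12 \sqrt{11}}{5}\right) = 240 R + \frac{24 \sqrt{11}}{5}$)
$o{\left(48,-55 \right)} + b{\left(-214,-80 \right)} = \left(28 - 192\right) + \left(240 \left(-214\right) + \frac{24 \sqrt{11}}{5}\right) = \left(28 - 192\right) - \left(51360 - \frac{24 \sqrt{11}}{5}\right) = -164 - \left(51360 - \frac{24 \sqrt{11}}{5}\right) = -51524 + \frac{24 \sqrt{11}}{5}$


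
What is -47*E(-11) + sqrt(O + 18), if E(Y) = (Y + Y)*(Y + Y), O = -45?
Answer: -22748 + 3*I*sqrt(3) ≈ -22748.0 + 5.1962*I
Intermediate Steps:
E(Y) = 4*Y**2 (E(Y) = (2*Y)*(2*Y) = 4*Y**2)
-47*E(-11) + sqrt(O + 18) = -188*(-11)**2 + sqrt(-45 + 18) = -188*121 + sqrt(-27) = -47*484 + 3*I*sqrt(3) = -22748 + 3*I*sqrt(3)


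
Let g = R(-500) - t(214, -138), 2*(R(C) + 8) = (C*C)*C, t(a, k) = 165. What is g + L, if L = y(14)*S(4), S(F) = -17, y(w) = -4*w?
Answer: -62499221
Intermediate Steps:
R(C) = -8 + C³/2 (R(C) = -8 + ((C*C)*C)/2 = -8 + (C²*C)/2 = -8 + C³/2)
g = -62500173 (g = (-8 + (½)*(-500)³) - 1*165 = (-8 + (½)*(-125000000)) - 165 = (-8 - 62500000) - 165 = -62500008 - 165 = -62500173)
L = 952 (L = -4*14*(-17) = -56*(-17) = 952)
g + L = -62500173 + 952 = -62499221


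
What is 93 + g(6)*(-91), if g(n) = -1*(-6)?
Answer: -453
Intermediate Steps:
g(n) = 6
93 + g(6)*(-91) = 93 + 6*(-91) = 93 - 546 = -453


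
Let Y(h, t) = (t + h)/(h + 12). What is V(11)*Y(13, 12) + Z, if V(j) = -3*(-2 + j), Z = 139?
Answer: 112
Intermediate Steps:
Y(h, t) = (h + t)/(12 + h)
V(j) = 6 - 3*j
V(11)*Y(13, 12) + Z = (6 - 3*11)*((13 + 12)/(12 + 13)) + 139 = (6 - 33)*(25/25) + 139 = -27*25/25 + 139 = -27*1 + 139 = -27 + 139 = 112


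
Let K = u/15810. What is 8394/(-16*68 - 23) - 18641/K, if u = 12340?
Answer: -32753106927/1370974 ≈ -23890.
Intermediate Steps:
K = 1234/1581 (K = 12340/15810 = 12340*(1/15810) = 1234/1581 ≈ 0.78052)
8394/(-16*68 - 23) - 18641/K = 8394/(-16*68 - 23) - 18641/1234/1581 = 8394/(-1088 - 23) - 18641*1581/1234 = 8394/(-1111) - 29471421/1234 = 8394*(-1/1111) - 29471421/1234 = -8394/1111 - 29471421/1234 = -32753106927/1370974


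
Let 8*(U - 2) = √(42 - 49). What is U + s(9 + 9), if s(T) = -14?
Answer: -12 + I*√7/8 ≈ -12.0 + 0.33072*I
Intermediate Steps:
U = 2 + I*√7/8 (U = 2 + √(42 - 49)/8 = 2 + √(-7)/8 = 2 + (I*√7)/8 = 2 + I*√7/8 ≈ 2.0 + 0.33072*I)
U + s(9 + 9) = (2 + I*√7/8) - 14 = -12 + I*√7/8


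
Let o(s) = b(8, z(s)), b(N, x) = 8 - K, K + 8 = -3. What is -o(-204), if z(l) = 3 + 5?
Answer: -19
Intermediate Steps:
K = -11 (K = -8 - 3 = -11)
z(l) = 8
b(N, x) = 19 (b(N, x) = 8 - 1*(-11) = 8 + 11 = 19)
o(s) = 19
-o(-204) = -1*19 = -19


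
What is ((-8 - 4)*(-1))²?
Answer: 144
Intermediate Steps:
((-8 - 4)*(-1))² = (-12*(-1))² = 12² = 144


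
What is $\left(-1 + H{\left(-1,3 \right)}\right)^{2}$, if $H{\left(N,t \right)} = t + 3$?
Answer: $25$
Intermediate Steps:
$H{\left(N,t \right)} = 3 + t$
$\left(-1 + H{\left(-1,3 \right)}\right)^{2} = \left(-1 + \left(3 + 3\right)\right)^{2} = \left(-1 + 6\right)^{2} = 5^{2} = 25$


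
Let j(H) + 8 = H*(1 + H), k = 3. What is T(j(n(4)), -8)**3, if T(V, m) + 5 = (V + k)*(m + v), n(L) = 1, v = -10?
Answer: 117649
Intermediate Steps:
j(H) = -8 + H*(1 + H)
T(V, m) = -5 + (-10 + m)*(3 + V) (T(V, m) = -5 + (V + 3)*(m - 10) = -5 + (3 + V)*(-10 + m) = -5 + (-10 + m)*(3 + V))
T(j(n(4)), -8)**3 = (-35 - 10*(-8 + 1 + 1**2) + 3*(-8) + (-8 + 1 + 1**2)*(-8))**3 = (-35 - 10*(-8 + 1 + 1) - 24 + (-8 + 1 + 1)*(-8))**3 = (-35 - 10*(-6) - 24 - 6*(-8))**3 = (-35 + 60 - 24 + 48)**3 = 49**3 = 117649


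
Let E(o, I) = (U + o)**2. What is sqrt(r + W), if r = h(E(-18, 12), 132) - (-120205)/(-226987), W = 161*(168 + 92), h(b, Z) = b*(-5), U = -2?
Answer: sqrt(2053683408044005)/226987 ≈ 199.65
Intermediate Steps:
E(o, I) = (-2 + o)**2
h(b, Z) = -5*b
W = 41860 (W = 161*260 = 41860)
r = -454094205/226987 (r = -5*(-2 - 18)**2 - (-120205)/(-226987) = -5*(-20)**2 - (-120205)*(-1)/226987 = -5*400 - 1*120205/226987 = -2000 - 120205/226987 = -454094205/226987 ≈ -2000.5)
sqrt(r + W) = sqrt(-454094205/226987 + 41860) = sqrt(9047581615/226987) = sqrt(2053683408044005)/226987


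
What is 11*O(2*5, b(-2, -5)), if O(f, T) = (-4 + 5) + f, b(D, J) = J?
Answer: 121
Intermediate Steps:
O(f, T) = 1 + f
11*O(2*5, b(-2, -5)) = 11*(1 + 2*5) = 11*(1 + 10) = 11*11 = 121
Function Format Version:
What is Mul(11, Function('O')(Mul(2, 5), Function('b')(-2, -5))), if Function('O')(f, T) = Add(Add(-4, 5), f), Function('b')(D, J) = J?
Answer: 121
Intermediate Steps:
Function('O')(f, T) = Add(1, f)
Mul(11, Function('O')(Mul(2, 5), Function('b')(-2, -5))) = Mul(11, Add(1, Mul(2, 5))) = Mul(11, Add(1, 10)) = Mul(11, 11) = 121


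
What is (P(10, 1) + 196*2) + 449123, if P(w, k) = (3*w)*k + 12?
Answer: 449557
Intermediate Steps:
P(w, k) = 12 + 3*k*w (P(w, k) = 3*k*w + 12 = 12 + 3*k*w)
(P(10, 1) + 196*2) + 449123 = ((12 + 3*1*10) + 196*2) + 449123 = ((12 + 30) + 392) + 449123 = (42 + 392) + 449123 = 434 + 449123 = 449557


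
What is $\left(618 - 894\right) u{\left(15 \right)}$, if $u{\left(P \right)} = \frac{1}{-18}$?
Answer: $\frac{46}{3} \approx 15.333$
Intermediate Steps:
$u{\left(P \right)} = - \frac{1}{18}$
$\left(618 - 894\right) u{\left(15 \right)} = \left(618 - 894\right) \left(- \frac{1}{18}\right) = \left(-276\right) \left(- \frac{1}{18}\right) = \frac{46}{3}$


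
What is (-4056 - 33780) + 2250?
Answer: -35586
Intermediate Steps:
(-4056 - 33780) + 2250 = -37836 + 2250 = -35586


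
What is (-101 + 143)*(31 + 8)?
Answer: 1638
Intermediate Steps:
(-101 + 143)*(31 + 8) = 42*39 = 1638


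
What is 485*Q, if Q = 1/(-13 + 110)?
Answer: 5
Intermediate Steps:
Q = 1/97 ≈ 0.010309
485*Q = 485*(1/97) = 5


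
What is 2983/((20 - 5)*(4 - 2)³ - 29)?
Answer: 2983/91 ≈ 32.780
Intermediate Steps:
2983/((20 - 5)*(4 - 2)³ - 29) = 2983/(15*2³ - 29) = 2983/(15*8 - 29) = 2983/(120 - 29) = 2983/91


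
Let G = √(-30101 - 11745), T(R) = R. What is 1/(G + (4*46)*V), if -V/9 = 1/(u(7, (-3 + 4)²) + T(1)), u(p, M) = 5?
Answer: -138/59011 - 7*I*√854/118022 ≈ -0.0023385 - 0.0017333*I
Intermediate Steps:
G = 7*I*√854 (G = √(-41846) = 7*I*√854 ≈ 204.56*I)
V = -3/2 (V = -9/(5 + 1) = -9/6 = -9*⅙ = -3/2 ≈ -1.5000)
1/(G + (4*46)*V) = 1/(7*I*√854 + (4*46)*(-3/2)) = 1/(7*I*√854 + 184*(-3/2)) = 1/(7*I*√854 - 276) = 1/(-276 + 7*I*√854)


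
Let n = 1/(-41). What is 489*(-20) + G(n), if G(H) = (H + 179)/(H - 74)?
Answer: -29689638/3035 ≈ -9782.4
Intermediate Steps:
n = -1/41 ≈ -0.024390
G(H) = (179 + H)/(-74 + H)
489*(-20) + G(n) = 489*(-20) + (179 - 1/41)/(-74 - 1/41) = -9780 + (7338/41)/(-3035/41) = -9780 - 41/3035*7338/41 = -9780 - 7338/3035 = -29689638/3035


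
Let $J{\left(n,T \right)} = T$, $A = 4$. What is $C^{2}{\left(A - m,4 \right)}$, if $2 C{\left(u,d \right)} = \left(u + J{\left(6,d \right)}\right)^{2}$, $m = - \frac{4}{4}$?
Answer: $\frac{6561}{4} \approx 1640.3$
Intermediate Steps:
$m = -1$ ($m = \left(-4\right) \frac{1}{4} = -1$)
$C{\left(u,d \right)} = \frac{\left(d + u\right)^{2}}{2}$ ($C{\left(u,d \right)} = \frac{\left(u + d\right)^{2}}{2} = \frac{\left(d + u\right)^{2}}{2}$)
$C^{2}{\left(A - m,4 \right)} = \left(\frac{\left(4 + \left(4 - -1\right)\right)^{2}}{2}\right)^{2} = \left(\frac{\left(4 + \left(4 + 1\right)\right)^{2}}{2}\right)^{2} = \left(\frac{\left(4 + 5\right)^{2}}{2}\right)^{2} = \left(\frac{9^{2}}{2}\right)^{2} = \left(\frac{1}{2} \cdot 81\right)^{2} = \left(\frac{81}{2}\right)^{2} = \frac{6561}{4}$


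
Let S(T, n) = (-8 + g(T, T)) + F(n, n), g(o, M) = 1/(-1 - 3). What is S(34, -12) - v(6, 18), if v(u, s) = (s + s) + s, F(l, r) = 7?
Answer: -221/4 ≈ -55.250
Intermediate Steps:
g(o, M) = -¼ (g(o, M) = 1/(-4) = -¼)
v(u, s) = 3*s (v(u, s) = 2*s + s = 3*s)
S(T, n) = -5/4 (S(T, n) = (-8 - ¼) + 7 = -33/4 + 7 = -5/4)
S(34, -12) - v(6, 18) = -5/4 - 3*18 = -5/4 - 1*54 = -5/4 - 54 = -221/4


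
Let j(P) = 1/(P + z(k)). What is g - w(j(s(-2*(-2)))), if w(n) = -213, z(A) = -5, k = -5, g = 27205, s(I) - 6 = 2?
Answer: 27418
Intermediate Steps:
s(I) = 8 (s(I) = 6 + 2 = 8)
j(P) = 1/(-5 + P) (j(P) = 1/(P - 5) = 1/(-5 + P))
g - w(j(s(-2*(-2)))) = 27205 - 1*(-213) = 27205 + 213 = 27418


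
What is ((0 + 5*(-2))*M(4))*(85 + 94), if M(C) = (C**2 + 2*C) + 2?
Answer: -46540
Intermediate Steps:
M(C) = 2 + C**2 + 2*C
((0 + 5*(-2))*M(4))*(85 + 94) = ((0 + 5*(-2))*(2 + 4**2 + 2*4))*(85 + 94) = ((0 - 10)*(2 + 16 + 8))*179 = -10*26*179 = -260*179 = -46540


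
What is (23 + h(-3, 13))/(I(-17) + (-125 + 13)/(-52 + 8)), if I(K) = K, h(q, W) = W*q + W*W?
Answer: -561/53 ≈ -10.585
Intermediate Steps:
h(q, W) = W² + W*q (h(q, W) = W*q + W² = W² + W*q)
(23 + h(-3, 13))/(I(-17) + (-125 + 13)/(-52 + 8)) = (23 + 13*(13 - 3))/(-17 + (-125 + 13)/(-52 + 8)) = (23 + 13*10)/(-17 - 112/(-44)) = (23 + 130)/(-17 - 112*(-1/44)) = 153/(-17 + 28/11) = 153/(-159/11) = 153*(-11/159) = -561/53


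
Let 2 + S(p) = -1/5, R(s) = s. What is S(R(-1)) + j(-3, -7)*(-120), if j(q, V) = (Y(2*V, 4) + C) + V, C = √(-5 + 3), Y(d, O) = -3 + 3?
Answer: 4189/5 - 120*I*√2 ≈ 837.8 - 169.71*I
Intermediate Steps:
Y(d, O) = 0
C = I*√2 (C = √(-2) = I*√2 ≈ 1.4142*I)
j(q, V) = V + I*√2 (j(q, V) = (0 + I*√2) + V = I*√2 + V = V + I*√2)
S(p) = -11/5 (S(p) = -2 - 1/5 = -2 - 1*⅕ = -2 - ⅕ = -11/5)
S(R(-1)) + j(-3, -7)*(-120) = -11/5 + (-7 + I*√2)*(-120) = -11/5 + (840 - 120*I*√2) = 4189/5 - 120*I*√2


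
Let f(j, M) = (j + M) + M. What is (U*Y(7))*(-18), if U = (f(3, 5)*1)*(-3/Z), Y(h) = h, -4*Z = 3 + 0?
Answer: -6552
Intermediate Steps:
Z = -¾ (Z = -(3 + 0)/4 = -¼*3 = -¾ ≈ -0.75000)
f(j, M) = j + 2*M (f(j, M) = (M + j) + M = j + 2*M)
U = 52 (U = ((3 + 2*5)*1)*(-3/(-¾)) = ((3 + 10)*1)*(-3*(-4/3)) = (13*1)*4 = 13*4 = 52)
(U*Y(7))*(-18) = (52*7)*(-18) = 364*(-18) = -6552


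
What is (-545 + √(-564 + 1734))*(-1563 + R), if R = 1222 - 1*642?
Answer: 535735 - 2949*√130 ≈ 5.0211e+5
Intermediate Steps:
R = 580 (R = 1222 - 642 = 580)
(-545 + √(-564 + 1734))*(-1563 + R) = (-545 + √(-564 + 1734))*(-1563 + 580) = (-545 + √1170)*(-983) = (-545 + 3*√130)*(-983) = 535735 - 2949*√130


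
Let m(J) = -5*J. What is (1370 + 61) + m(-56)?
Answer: 1711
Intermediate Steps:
(1370 + 61) + m(-56) = (1370 + 61) - 5*(-56) = 1431 + 280 = 1711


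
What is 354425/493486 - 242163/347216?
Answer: 1778990291/85673117488 ≈ 0.020765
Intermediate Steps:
354425/493486 - 242163/347216 = 1778990291/85673117488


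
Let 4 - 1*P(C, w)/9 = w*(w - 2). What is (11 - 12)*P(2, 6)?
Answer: 180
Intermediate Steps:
P(C, w) = 36 - 9*w*(-2 + w) (P(C, w) = 36 - 9*w*(w - 2) = 36 - 9*w*(-2 + w))
(11 - 12)*P(2, 6) = (11 - 12)*(36 - 9*6² + 18*6) = -(36 - 9*36 + 108) = -(36 - 324 + 108) = -1*(-180) = 180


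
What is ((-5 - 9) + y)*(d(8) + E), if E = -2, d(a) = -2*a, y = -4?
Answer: 324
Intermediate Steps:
((-5 - 9) + y)*(d(8) + E) = ((-5 - 9) - 4)*(-2*8 - 2) = (-14 - 4)*(-16 - 2) = -18*(-18) = 324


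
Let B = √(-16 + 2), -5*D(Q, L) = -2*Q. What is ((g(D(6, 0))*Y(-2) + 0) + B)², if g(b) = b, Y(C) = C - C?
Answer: -14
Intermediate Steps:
D(Q, L) = 2*Q/5 (D(Q, L) = -(-2)*Q/5 = 2*Q/5)
Y(C) = 0
B = I*√14 (B = √(-14) = I*√14 ≈ 3.7417*I)
((g(D(6, 0))*Y(-2) + 0) + B)² = ((((⅖)*6)*0 + 0) + I*√14)² = (((12/5)*0 + 0) + I*√14)² = ((0 + 0) + I*√14)² = (0 + I*√14)² = (I*√14)² = -14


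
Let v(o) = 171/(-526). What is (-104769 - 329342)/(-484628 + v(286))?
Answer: 228342386/254914499 ≈ 0.89576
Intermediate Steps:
v(o) = -171/526 (v(o) = 171*(-1/526) = -171/526)
(-104769 - 329342)/(-484628 + v(286)) = (-104769 - 329342)/(-484628 - 171/526) = -434111/(-254914499/526) = -434111*(-526/254914499) = 228342386/254914499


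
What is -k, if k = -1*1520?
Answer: 1520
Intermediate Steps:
k = -1520
-k = -1*(-1520) = 1520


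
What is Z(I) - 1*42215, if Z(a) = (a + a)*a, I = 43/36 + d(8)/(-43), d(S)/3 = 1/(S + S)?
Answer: -809225484719/19170432 ≈ -42212.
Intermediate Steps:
d(S) = 3/(2*S) (d(S) = 3/(S + S) = 3/((2*S)) = 3*(1/(2*S)) = 3/(2*S))
I = 7369/6192 (I = 43/36 + ((3/2)/8)/(-43) = 43*(1/36) + ((3/2)*(1/8))*(-1/43) = 43/36 + (3/16)*(-1/43) = 43/36 - 3/688 = 7369/6192 ≈ 1.1901)
Z(a) = 2*a**2 (Z(a) = (2*a)*a = 2*a**2)
Z(I) - 1*42215 = 2*(7369/6192)**2 - 1*42215 = 2*(54302161/38340864) - 42215 = 54302161/19170432 - 42215 = -809225484719/19170432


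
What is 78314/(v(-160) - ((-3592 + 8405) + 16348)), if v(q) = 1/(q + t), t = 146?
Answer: -1096396/296255 ≈ -3.7009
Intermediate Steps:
v(q) = 1/(146 + q) (v(q) = 1/(q + 146) = 1/(146 + q))
78314/(v(-160) - ((-3592 + 8405) + 16348)) = 78314/(1/(146 - 160) - ((-3592 + 8405) + 16348)) = 78314/(1/(-14) - (4813 + 16348)) = 78314/(-1/14 - 1*21161) = 78314/(-1/14 - 21161) = 78314/(-296255/14) = 78314*(-14/296255) = -1096396/296255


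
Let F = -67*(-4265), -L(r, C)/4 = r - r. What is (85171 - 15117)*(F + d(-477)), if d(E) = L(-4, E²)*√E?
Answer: 20018280770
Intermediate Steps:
L(r, C) = 0 (L(r, C) = -4*(r - r) = -4*0 = 0)
F = 285755
d(E) = 0 (d(E) = 0*√E = 0)
(85171 - 15117)*(F + d(-477)) = (85171 - 15117)*(285755 + 0) = 70054*285755 = 20018280770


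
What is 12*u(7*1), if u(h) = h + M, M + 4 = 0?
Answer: 36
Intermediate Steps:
M = -4 (M = -4 + 0 = -4)
u(h) = -4 + h (u(h) = h - 4 = -4 + h)
12*u(7*1) = 12*(-4 + 7*1) = 12*(-4 + 7) = 12*3 = 36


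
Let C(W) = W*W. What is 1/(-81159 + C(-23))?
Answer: -1/80630 ≈ -1.2402e-5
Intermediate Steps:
C(W) = W²
1/(-81159 + C(-23)) = 1/(-81159 + (-23)²) = 1/(-81159 + 529) = 1/(-80630) = -1/80630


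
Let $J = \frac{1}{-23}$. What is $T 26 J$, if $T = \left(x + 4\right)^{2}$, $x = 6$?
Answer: $- \frac{2600}{23} \approx -113.04$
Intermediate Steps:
$J = - \frac{1}{23} \approx -0.043478$
$T = 100$ ($T = \left(6 + 4\right)^{2} = 10^{2} = 100$)
$T 26 J = 100 \cdot 26 \left(- \frac{1}{23}\right) = 2600 \left(- \frac{1}{23}\right) = - \frac{2600}{23}$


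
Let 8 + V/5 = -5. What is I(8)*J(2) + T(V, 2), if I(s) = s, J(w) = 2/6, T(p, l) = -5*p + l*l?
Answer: 995/3 ≈ 331.67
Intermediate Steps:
V = -65 (V = -40 + 5*(-5) = -40 - 25 = -65)
T(p, l) = l² - 5*p (T(p, l) = -5*p + l² = l² - 5*p)
J(w) = ⅓ (J(w) = 2*(⅙) = ⅓)
I(8)*J(2) + T(V, 2) = 8*(⅓) + (2² - 5*(-65)) = 8/3 + (4 + 325) = 8/3 + 329 = 995/3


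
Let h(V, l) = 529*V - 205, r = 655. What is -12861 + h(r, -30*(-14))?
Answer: 333429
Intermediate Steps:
h(V, l) = -205 + 529*V
-12861 + h(r, -30*(-14)) = -12861 + (-205 + 529*655) = -12861 + (-205 + 346495) = -12861 + 346290 = 333429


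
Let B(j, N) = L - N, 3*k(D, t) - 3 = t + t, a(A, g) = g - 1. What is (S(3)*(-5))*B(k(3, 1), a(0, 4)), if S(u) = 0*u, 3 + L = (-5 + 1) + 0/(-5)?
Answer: 0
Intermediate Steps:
L = -7 (L = -3 + ((-5 + 1) + 0/(-5)) = -3 + (-4 + 0*(-⅕)) = -3 + (-4 + 0) = -3 - 4 = -7)
a(A, g) = -1 + g
k(D, t) = 1 + 2*t/3 (k(D, t) = 1 + (t + t)/3 = 1 + (2*t)/3 = 1 + 2*t/3)
B(j, N) = -7 - N
S(u) = 0
(S(3)*(-5))*B(k(3, 1), a(0, 4)) = (0*(-5))*(-7 - (-1 + 4)) = 0*(-7 - 1*3) = 0*(-7 - 3) = 0*(-10) = 0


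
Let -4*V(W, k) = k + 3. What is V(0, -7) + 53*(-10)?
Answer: -529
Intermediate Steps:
V(W, k) = -¾ - k/4 (V(W, k) = -(k + 3)/4 = -(3 + k)/4 = -¾ - k/4)
V(0, -7) + 53*(-10) = (-¾ - ¼*(-7)) + 53*(-10) = (-¾ + 7/4) - 530 = 1 - 530 = -529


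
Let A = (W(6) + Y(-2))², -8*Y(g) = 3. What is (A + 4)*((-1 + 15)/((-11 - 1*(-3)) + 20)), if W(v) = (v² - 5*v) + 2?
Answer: 27839/384 ≈ 72.497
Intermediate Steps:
Y(g) = -3/8 (Y(g) = -⅛*3 = -3/8)
W(v) = 2 + v² - 5*v
A = 3721/64 (A = ((2 + 6² - 5*6) - 3/8)² = ((2 + 36 - 30) - 3/8)² = (8 - 3/8)² = (61/8)² = 3721/64 ≈ 58.141)
(A + 4)*((-1 + 15)/((-11 - 1*(-3)) + 20)) = (3721/64 + 4)*((-1 + 15)/((-11 - 1*(-3)) + 20)) = 3977*(14/((-11 + 3) + 20))/64 = 3977*(14/(-8 + 20))/64 = 3977*(14/12)/64 = 3977*(14*(1/12))/64 = (3977/64)*(7/6) = 27839/384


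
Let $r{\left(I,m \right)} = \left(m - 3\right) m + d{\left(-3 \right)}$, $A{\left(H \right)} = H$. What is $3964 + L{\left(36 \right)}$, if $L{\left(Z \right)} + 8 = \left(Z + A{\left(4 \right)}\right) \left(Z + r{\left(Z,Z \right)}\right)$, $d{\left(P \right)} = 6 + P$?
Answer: $53036$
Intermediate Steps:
$r{\left(I,m \right)} = 3 + m \left(-3 + m\right)$ ($r{\left(I,m \right)} = \left(m - 3\right) m + \left(6 - 3\right) = \left(-3 + m\right) m + 3 = m \left(-3 + m\right) + 3 = 3 + m \left(-3 + m\right)$)
$L{\left(Z \right)} = -8 + \left(4 + Z\right) \left(3 + Z^{2} - 2 Z\right)$ ($L{\left(Z \right)} = -8 + \left(Z + 4\right) \left(Z + \left(3 + Z^{2} - 3 Z\right)\right) = -8 + \left(4 + Z\right) \left(3 + Z^{2} - 2 Z\right)$)
$3964 + L{\left(36 \right)} = 3964 + \left(4 + 36^{3} - 180 + 2 \cdot 36^{2}\right) = 3964 + \left(4 + 46656 - 180 + 2 \cdot 1296\right) = 3964 + \left(4 + 46656 - 180 + 2592\right) = 3964 + 49072 = 53036$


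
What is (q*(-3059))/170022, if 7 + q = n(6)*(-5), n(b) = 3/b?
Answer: 58121/340044 ≈ 0.17092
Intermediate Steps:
q = -19/2 (q = -7 + (3/6)*(-5) = -7 + (3*(⅙))*(-5) = -7 + (½)*(-5) = -7 - 5/2 = -19/2 ≈ -9.5000)
(q*(-3059))/170022 = -19/2*(-3059)/170022 = (58121/2)*(1/170022) = 58121/340044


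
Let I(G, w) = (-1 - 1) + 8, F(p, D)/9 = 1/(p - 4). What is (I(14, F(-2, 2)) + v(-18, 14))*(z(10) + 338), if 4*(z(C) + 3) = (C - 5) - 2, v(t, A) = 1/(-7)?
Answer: 55063/28 ≈ 1966.5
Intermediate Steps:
F(p, D) = 9/(-4 + p) (F(p, D) = 9/(p - 4) = 9/(-4 + p))
v(t, A) = -⅐
z(C) = -19/4 + C/4 (z(C) = -3 + ((C - 5) - 2)/4 = -3 + ((-5 + C) - 2)/4 = -3 + (-7 + C)/4 = -3 + (-7/4 + C/4) = -19/4 + C/4)
I(G, w) = 6 (I(G, w) = -2 + 8 = 6)
(I(14, F(-2, 2)) + v(-18, 14))*(z(10) + 338) = (6 - ⅐)*((-19/4 + (¼)*10) + 338) = 41*((-19/4 + 5/2) + 338)/7 = 41*(-9/4 + 338)/7 = (41/7)*(1343/4) = 55063/28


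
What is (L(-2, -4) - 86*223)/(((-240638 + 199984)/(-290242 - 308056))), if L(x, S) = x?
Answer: -5737677820/20327 ≈ -2.8227e+5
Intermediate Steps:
(L(-2, -4) - 86*223)/(((-240638 + 199984)/(-290242 - 308056))) = (-2 - 86*223)/(((-240638 + 199984)/(-290242 - 308056))) = (-2 - 19178)/((-40654/(-598298))) = -19180/((-40654*(-1/598298))) = -19180/20327/299149 = -19180*299149/20327 = -5737677820/20327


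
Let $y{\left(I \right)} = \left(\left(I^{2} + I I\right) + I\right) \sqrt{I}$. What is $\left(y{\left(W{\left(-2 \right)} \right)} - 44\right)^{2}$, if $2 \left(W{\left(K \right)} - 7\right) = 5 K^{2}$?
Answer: $6020361 - 52360 \sqrt{17} \approx 5.8045 \cdot 10^{6}$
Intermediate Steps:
$W{\left(K \right)} = 7 + \frac{5 K^{2}}{2}$
$y{\left(I \right)} = \sqrt{I} \left(I + 2 I^{2}\right)$ ($y{\left(I \right)} = \left(\left(I^{2} + I^{2}\right) + I\right) \sqrt{I} = \left(2 I^{2} + I\right) \sqrt{I} = \left(I + 2 I^{2}\right) \sqrt{I} = \sqrt{I} \left(I + 2 I^{2}\right)$)
$\left(y{\left(W{\left(-2 \right)} \right)} - 44\right)^{2} = \left(\left(7 + \frac{5 \left(-2\right)^{2}}{2}\right)^{\frac{3}{2}} \left(1 + 2 \left(7 + \frac{5 \left(-2\right)^{2}}{2}\right)\right) - 44\right)^{2} = \left(\left(7 + \frac{5}{2} \cdot 4\right)^{\frac{3}{2}} \left(1 + 2 \left(7 + \frac{5}{2} \cdot 4\right)\right) - 44\right)^{2} = \left(\left(7 + 10\right)^{\frac{3}{2}} \left(1 + 2 \left(7 + 10\right)\right) - 44\right)^{2} = \left(17^{\frac{3}{2}} \left(1 + 2 \cdot 17\right) - 44\right)^{2} = \left(17 \sqrt{17} \left(1 + 34\right) - 44\right)^{2} = \left(17 \sqrt{17} \cdot 35 - 44\right)^{2} = \left(595 \sqrt{17} - 44\right)^{2} = \left(-44 + 595 \sqrt{17}\right)^{2}$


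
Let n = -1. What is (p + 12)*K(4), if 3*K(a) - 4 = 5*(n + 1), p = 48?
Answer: 80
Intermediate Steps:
K(a) = 4/3 (K(a) = 4/3 + (5*(-1 + 1))/3 = 4/3 + (5*0)/3 = 4/3 + (⅓)*0 = 4/3 + 0 = 4/3)
(p + 12)*K(4) = (48 + 12)*(4/3) = 60*(4/3) = 80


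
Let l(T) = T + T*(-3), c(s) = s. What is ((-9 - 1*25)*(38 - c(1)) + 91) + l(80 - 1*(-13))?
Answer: -1353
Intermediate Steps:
l(T) = -2*T (l(T) = T - 3*T = -2*T)
((-9 - 1*25)*(38 - c(1)) + 91) + l(80 - 1*(-13)) = ((-9 - 1*25)*(38 - 1*1) + 91) - 2*(80 - 1*(-13)) = ((-9 - 25)*(38 - 1) + 91) - 2*(80 + 13) = (-34*37 + 91) - 2*93 = (-1258 + 91) - 186 = -1167 - 186 = -1353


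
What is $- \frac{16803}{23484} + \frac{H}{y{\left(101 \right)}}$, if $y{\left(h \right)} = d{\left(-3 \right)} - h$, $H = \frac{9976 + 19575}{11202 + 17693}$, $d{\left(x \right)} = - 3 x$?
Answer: $- \frac{945042973}{1300592845} \approx -0.72662$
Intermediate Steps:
$H = \frac{29551}{28895} \approx 1.0227$
$y{\left(h \right)} = 9 - h$ ($y{\left(h \right)} = \left(-3\right) \left(-3\right) - h = 9 - h$)
$- \frac{16803}{23484} + \frac{H}{y{\left(101 \right)}} = - \frac{16803}{23484} + \frac{29551}{28895 \left(9 - 101\right)} = \left(-16803\right) \frac{1}{23484} + \frac{29551}{28895 \left(9 - 101\right)} = - \frac{5601}{7828} + \frac{29551}{28895 \left(-92\right)} = - \frac{5601}{7828} + \frac{29551}{28895} \left(- \frac{1}{92}\right) = - \frac{5601}{7828} - \frac{29551}{2658340} = - \frac{945042973}{1300592845}$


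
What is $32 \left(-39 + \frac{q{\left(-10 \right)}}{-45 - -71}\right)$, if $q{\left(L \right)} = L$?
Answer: $- \frac{16384}{13} \approx -1260.3$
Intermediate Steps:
$32 \left(-39 + \frac{q{\left(-10 \right)}}{-45 - -71}\right) = 32 \left(-39 - \frac{10}{-45 - -71}\right) = 32 \left(-39 - \frac{10}{-45 + 71}\right) = 32 \left(-39 - \frac{10}{26}\right) = 32 \left(-39 - \frac{5}{13}\right) = 32 \left(- \frac{512}{13}\right) = - \frac{16384}{13}$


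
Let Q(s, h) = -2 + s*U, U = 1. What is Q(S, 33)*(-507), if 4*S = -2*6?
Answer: 2535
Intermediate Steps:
S = -3 (S = (-2*6)/4 = (1/4)*(-12) = -3)
Q(s, h) = -2 + s (Q(s, h) = -2 + s*1 = -2 + s)
Q(S, 33)*(-507) = (-2 - 3)*(-507) = -5*(-507) = 2535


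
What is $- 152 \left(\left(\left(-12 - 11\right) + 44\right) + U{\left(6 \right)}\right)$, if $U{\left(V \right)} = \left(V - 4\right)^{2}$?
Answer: $-3800$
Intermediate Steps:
$U{\left(V \right)} = \left(-4 + V\right)^{2}$
$- 152 \left(\left(\left(-12 - 11\right) + 44\right) + U{\left(6 \right)}\right) = - 152 \left(\left(\left(-12 - 11\right) + 44\right) + \left(-4 + 6\right)^{2}\right) = - 152 \left(\left(-23 + 44\right) + 2^{2}\right) = - 152 \left(21 + 4\right) = \left(-152\right) 25 = -3800$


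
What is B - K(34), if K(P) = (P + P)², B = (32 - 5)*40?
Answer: -3544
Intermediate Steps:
B = 1080 (B = 27*40 = 1080)
K(P) = 4*P² (K(P) = (2*P)² = 4*P²)
B - K(34) = 1080 - 4*34² = 1080 - 4*1156 = 1080 - 1*4624 = 1080 - 4624 = -3544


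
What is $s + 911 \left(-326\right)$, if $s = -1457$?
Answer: $-298443$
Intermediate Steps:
$s + 911 \left(-326\right) = -1457 + 911 \left(-326\right) = -1457 - 296986 = -298443$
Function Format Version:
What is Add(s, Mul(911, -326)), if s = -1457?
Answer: -298443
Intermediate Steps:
Add(s, Mul(911, -326)) = Add(-1457, Mul(911, -326)) = Add(-1457, -296986) = -298443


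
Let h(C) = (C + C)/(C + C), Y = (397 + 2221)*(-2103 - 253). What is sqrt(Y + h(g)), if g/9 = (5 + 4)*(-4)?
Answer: I*sqrt(6168007) ≈ 2483.5*I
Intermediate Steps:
g = -324 (g = 9*((5 + 4)*(-4)) = 9*(9*(-4)) = 9*(-36) = -324)
Y = -6168008 (Y = 2618*(-2356) = -6168008)
h(C) = 1 (h(C) = (2*C)/((2*C)) = (2*C)*(1/(2*C)) = 1)
sqrt(Y + h(g)) = sqrt(-6168008 + 1) = sqrt(-6168007) = I*sqrt(6168007)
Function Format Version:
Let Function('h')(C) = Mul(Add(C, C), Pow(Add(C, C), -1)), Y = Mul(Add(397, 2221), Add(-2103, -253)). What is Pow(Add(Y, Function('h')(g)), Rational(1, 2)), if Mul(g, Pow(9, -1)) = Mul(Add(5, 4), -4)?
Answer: Mul(I, Pow(6168007, Rational(1, 2))) ≈ Mul(2483.5, I)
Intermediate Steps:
g = -324 (g = Mul(9, Mul(Add(5, 4), -4)) = Mul(9, Mul(9, -4)) = Mul(9, -36) = -324)
Y = -6168008 (Y = Mul(2618, -2356) = -6168008)
Function('h')(C) = 1 (Function('h')(C) = Mul(Mul(2, C), Pow(Mul(2, C), -1)) = Mul(Mul(2, C), Mul(Rational(1, 2), Pow(C, -1))) = 1)
Pow(Add(Y, Function('h')(g)), Rational(1, 2)) = Pow(Add(-6168008, 1), Rational(1, 2)) = Pow(-6168007, Rational(1, 2)) = Mul(I, Pow(6168007, Rational(1, 2)))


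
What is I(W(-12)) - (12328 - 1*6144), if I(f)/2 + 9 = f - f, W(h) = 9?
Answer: -6202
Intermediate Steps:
I(f) = -18 (I(f) = -18 + 2*(f - f) = -18 + 2*0 = -18 + 0 = -18)
I(W(-12)) - (12328 - 1*6144) = -18 - (12328 - 1*6144) = -18 - (12328 - 6144) = -18 - 1*6184 = -18 - 6184 = -6202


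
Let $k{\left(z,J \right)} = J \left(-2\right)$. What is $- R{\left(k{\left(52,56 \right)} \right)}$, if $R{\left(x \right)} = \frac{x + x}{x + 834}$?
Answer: $\frac{112}{361} \approx 0.31025$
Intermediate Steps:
$k{\left(z,J \right)} = - 2 J$
$R{\left(x \right)} = \frac{2 x}{834 + x}$
$- R{\left(k{\left(52,56 \right)} \right)} = - \frac{2 \left(\left(-2\right) 56\right)}{834 - 112} = - \frac{2 \left(-112\right)}{834 - 112} = - \frac{2 \left(-112\right)}{722} = \left(-1\right) \left(- \frac{112}{361}\right) = \frac{112}{361}$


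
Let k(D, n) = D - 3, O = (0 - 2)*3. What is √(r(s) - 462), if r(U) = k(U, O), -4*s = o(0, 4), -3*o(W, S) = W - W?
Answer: I*√465 ≈ 21.564*I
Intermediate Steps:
O = -6 (O = -2*3 = -6)
o(W, S) = 0 (o(W, S) = -(W - W)/3 = -⅓*0 = 0)
k(D, n) = -3 + D
s = 0 (s = -¼*0 = 0)
r(U) = -3 + U
√(r(s) - 462) = √((-3 + 0) - 462) = √(-3 - 462) = √(-465) = I*√465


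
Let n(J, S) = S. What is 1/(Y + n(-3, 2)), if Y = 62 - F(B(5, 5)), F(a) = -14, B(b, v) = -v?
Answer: 1/78 ≈ 0.012821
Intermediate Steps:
Y = 76 (Y = 62 - 1*(-14) = 62 + 14 = 76)
1/(Y + n(-3, 2)) = 1/(76 + 2) = 1/78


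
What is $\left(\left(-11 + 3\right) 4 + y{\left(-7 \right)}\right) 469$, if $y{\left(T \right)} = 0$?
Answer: $-15008$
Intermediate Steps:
$\left(\left(-11 + 3\right) 4 + y{\left(-7 \right)}\right) 469 = \left(\left(-11 + 3\right) 4 + 0\right) 469 = \left(\left(-8\right) 4 + 0\right) 469 = \left(-32 + 0\right) 469 = \left(-32\right) 469 = -15008$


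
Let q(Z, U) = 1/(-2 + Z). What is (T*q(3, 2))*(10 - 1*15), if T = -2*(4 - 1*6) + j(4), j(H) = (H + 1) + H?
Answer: -65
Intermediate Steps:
j(H) = 1 + 2*H (j(H) = (1 + H) + H = 1 + 2*H)
T = 13 (T = -2*(4 - 1*6) + (1 + 2*4) = -2*(4 - 6) + (1 + 8) = -2*(-2) + 9 = 4 + 9 = 13)
(T*q(3, 2))*(10 - 1*15) = (13/(-2 + 3))*(10 - 1*15) = (13/1)*(10 - 15) = (13*1)*(-5) = 13*(-5) = -65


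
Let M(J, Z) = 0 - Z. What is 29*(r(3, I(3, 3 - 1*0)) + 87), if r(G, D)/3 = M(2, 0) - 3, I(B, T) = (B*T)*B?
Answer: 2262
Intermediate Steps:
M(J, Z) = -Z
I(B, T) = T*B²
r(G, D) = -9 (r(G, D) = 3*(-1*0 - 3) = 3*(0 - 3) = 3*(-3) = -9)
29*(r(3, I(3, 3 - 1*0)) + 87) = 29*(-9 + 87) = 29*78 = 2262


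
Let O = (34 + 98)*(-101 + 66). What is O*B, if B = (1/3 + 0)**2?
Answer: -1540/3 ≈ -513.33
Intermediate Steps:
O = -4620 (O = 132*(-35) = -4620)
B = 1/9 (B = (1*(1/3) + 0)**2 = (1/3 + 0)**2 = (1/3)**2 = 1/9 ≈ 0.11111)
O*B = -4620*1/9 = -1540/3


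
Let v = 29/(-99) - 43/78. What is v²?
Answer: 4721929/6625476 ≈ 0.71269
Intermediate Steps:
v = -2173/2574 (v = 29*(-1/99) - 43*1/78 = -29/99 - 43/78 = -2173/2574 ≈ -0.84421)
v² = (-2173/2574)² = 4721929/6625476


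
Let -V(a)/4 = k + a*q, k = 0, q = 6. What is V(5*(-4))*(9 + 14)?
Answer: 11040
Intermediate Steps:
V(a) = -24*a (V(a) = -4*(0 + a*6) = -4*(0 + 6*a) = -24*a)
V(5*(-4))*(9 + 14) = (-120*(-4))*(9 + 14) = -24*(-20)*23 = 480*23 = 11040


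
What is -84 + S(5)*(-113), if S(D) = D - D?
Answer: -84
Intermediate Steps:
S(D) = 0
-84 + S(5)*(-113) = -84 + 0*(-113) = -84 + 0 = -84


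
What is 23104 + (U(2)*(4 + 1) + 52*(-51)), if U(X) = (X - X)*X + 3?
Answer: 20467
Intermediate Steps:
U(X) = 3 (U(X) = 0*X + 3 = 0 + 3 = 3)
23104 + (U(2)*(4 + 1) + 52*(-51)) = 23104 + (3*(4 + 1) + 52*(-51)) = 23104 + (3*5 - 2652) = 23104 + (15 - 2652) = 23104 - 2637 = 20467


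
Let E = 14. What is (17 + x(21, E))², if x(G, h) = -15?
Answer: 4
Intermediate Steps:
(17 + x(21, E))² = (17 - 15)² = 2² = 4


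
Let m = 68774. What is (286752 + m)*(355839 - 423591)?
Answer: -24087597552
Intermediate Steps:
(286752 + m)*(355839 - 423591) = (286752 + 68774)*(355839 - 423591) = 355526*(-67752) = -24087597552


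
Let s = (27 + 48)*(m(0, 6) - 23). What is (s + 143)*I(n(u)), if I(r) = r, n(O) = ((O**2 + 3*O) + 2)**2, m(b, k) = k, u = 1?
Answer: -40752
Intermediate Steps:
s = -1275 (s = (27 + 48)*(6 - 23) = 75*(-17) = -1275)
n(O) = (2 + O**2 + 3*O)**2
(s + 143)*I(n(u)) = (-1275 + 143)*(2 + 1**2 + 3*1)**2 = -1132*(2 + 1 + 3)**2 = -1132*6**2 = -1132*36 = -40752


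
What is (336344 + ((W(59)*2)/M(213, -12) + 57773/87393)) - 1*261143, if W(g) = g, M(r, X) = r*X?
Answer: 2799712355587/37229418 ≈ 75202.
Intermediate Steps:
M(r, X) = X*r
(336344 + ((W(59)*2)/M(213, -12) + 57773/87393)) - 1*261143 = (336344 + ((59*2)/((-12*213)) + 57773/87393)) - 1*261143 = (336344 + (118/(-2556) + 57773*(1/87393))) - 261143 = (336344 + (118*(-1/2556) + 57773/87393)) - 261143 = (336344 + (-59/1278 + 57773/87393)) - 261143 = (336344 + 22892569/37229418) - 261143 = 12521914260361/37229418 - 261143 = 2799712355587/37229418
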